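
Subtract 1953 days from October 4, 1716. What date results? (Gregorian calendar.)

−366 (one year; includes Feb 29, 1716) → Oct 4, 1715 (1587 left).
−365 (one year) → Oct 4, 1714 (1222 left).
−365 (one year) → Oct 4, 1713 (857 left).
−365 (one year) → Oct 4, 1712 (492 left).
−366 (one year; includes Feb 29, 1712) → Oct 4, 1711 (126 left).
−4 → Sep 30, 1711 (end of Sep, 30 days; 122 left).
−30 → Aug 31, 1711 (end of Aug, 31 days; 92 left).
−31 → Jul 31, 1711 (end of Jul, 31 days; 61 left).
−31 → Jun 30, 1711 (end of Jun, 30 days; 30 left).
−30 → May 31, 1711 (end of May, 31 days; 0 left).

May 31, 1711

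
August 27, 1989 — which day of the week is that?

Sunday

January 1, 1989 is a Sunday.
Jan 1, 1989 → Feb 1, 1989: 31 days (January has 31).
Feb 1, 1989 → Mar 1, 1989: 28 days (February has 28).
Mar 1, 1989 → Apr 1, 1989: 31 days (March has 31).
Apr 1, 1989 → May 1, 1989: 30 days (April has 30).
May 1, 1989 → Jun 1, 1989: 31 days (May has 31).
Jun 1, 1989 → Jul 1, 1989: 30 days (June has 30).
Jul 1, 1989 → Aug 1, 1989: 31 days (July has 31).
Aug 1, 1989 → Aug 27, 1989: 26 days.
Total: 238 days.
238 mod 7 = 0, so Sunday + 0 = Sunday.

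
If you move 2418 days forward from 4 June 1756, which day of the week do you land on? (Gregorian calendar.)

First find the weekday of Jun 4, 1756. Doomsday rule: the anchor day for the 1700s is Sunday. For year 56: 56÷12 = 4 r 8, and 8÷4 = 2, so 4+8+2 = 14.
Sunday + 14 ≡ Sunday — that's 1756's doomsday.
In June the doomsday date is Jun 6.
Jun 4 is 2 days before Jun 6; 2 mod 7 = 2, so Sunday − 2 = Friday.
2418 mod 7 = 3, so 2418 days after a Friday is Friday + 3 = Monday.

Monday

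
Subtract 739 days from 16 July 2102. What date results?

July 7, 2100

−365 (one year) → Jul 16, 2101 (374 left).
−16 → Jun 30, 2101 (end of Jun, 30 days; 358 left).
−30 → May 31, 2101 (end of May, 31 days; 328 left).
−31 → Apr 30, 2101 (end of Apr, 30 days; 297 left).
−30 → Mar 31, 2101 (end of Mar, 31 days; 267 left).
−31 → Feb 28, 2101 (end of Feb, 28 days; 236 left).
−28 → Jan 31, 2101 (end of Jan, 31 days; 208 left).
−31 → Dec 31, 2100 (end of Dec, 31 days; 177 left).
−31 → Nov 30, 2100 (end of Nov, 30 days; 146 left).
−30 → Oct 31, 2100 (end of Oct, 31 days; 116 left).
−31 → Sep 30, 2100 (end of Sep, 30 days; 85 left).
−30 → Aug 31, 2100 (end of Aug, 31 days; 55 left).
−31 → Jul 31, 2100 (end of Jul, 31 days; 24 left).
−24 → Jul 7, 2100.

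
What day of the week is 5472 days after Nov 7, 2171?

Tuesday

First find the weekday of Nov 7, 2171. Doomsday rule: the anchor day for the 2100s is Sunday. For year 71: 71÷12 = 5 r 11, and 11÷4 = 2, so 5+11+2 = 18.
Sunday + 18 ≡ Thursday — that's 2171's doomsday.
In November the doomsday date is Nov 7.
Nov 7 is the doomsday itself: Thursday.
5472 mod 7 = 5, so 5472 days after a Thursday is Thursday + 5 = Tuesday.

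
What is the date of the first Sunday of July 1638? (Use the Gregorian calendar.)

July 1, 1638 is a Thursday.
The first Sunday is therefore July 4 (3 days later).

July 4, 1638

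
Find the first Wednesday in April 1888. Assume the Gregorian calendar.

April 1, 1888 is a Sunday.
The first Wednesday is therefore April 4 (3 days later).

April 4, 1888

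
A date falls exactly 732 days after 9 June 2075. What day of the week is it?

Thursday

First find the weekday of Jun 9, 2075. Doomsday rule: the anchor day for the 2000s is Tuesday. For year 75: 75÷12 = 6 r 3, and 3÷4 = 0, so 6+3+0 = 9.
Tuesday + 9 ≡ Thursday — that's 2075's doomsday.
In June the doomsday date is Jun 6.
Jun 9 is 3 days after Jun 6; 3 mod 7 = 3, so Thursday + 3 = Sunday.
732 mod 7 = 4, so 732 days after a Sunday is Sunday + 4 = Thursday.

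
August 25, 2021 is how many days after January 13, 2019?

Jan 13, 2019 → Jan 13, 2020: 365 days.
Jan 13, 2020 → Jan 13, 2021: 366 days (Feb 29, 2020 is in that span).
Jan 13, 2021 → Feb 13, 2021: 31 days (January has 31).
Feb 13, 2021 → Mar 13, 2021: 28 days (February has 28).
Mar 13, 2021 → Apr 13, 2021: 31 days (March has 31).
Apr 13, 2021 → May 13, 2021: 30 days (April has 30).
May 13, 2021 → Jun 13, 2021: 31 days (May has 31).
Jun 13, 2021 → Jul 13, 2021: 30 days (June has 30).
Jul 13, 2021 → Aug 13, 2021: 31 days (July has 31).
Aug 13, 2021 → Aug 25, 2021: 12 days.
Total: 955 days.

955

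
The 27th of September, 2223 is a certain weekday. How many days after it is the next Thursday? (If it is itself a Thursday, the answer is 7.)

5

Sep 27, 2223 is a Saturday.
From Saturday to the next Thursday is 5 days.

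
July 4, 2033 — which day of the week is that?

Doomsday rule: the anchor day for the 2000s is Tuesday. For year 33: 33÷12 = 2 r 9, and 9÷4 = 2, so 2+9+2 = 13.
Tuesday + 13 ≡ Monday — that's 2033's doomsday.
In July the doomsday date is Jul 11.
Jul 4 is 7 days before Jul 11; 7 mod 7 = 0, so Monday − 0 = Monday.

Monday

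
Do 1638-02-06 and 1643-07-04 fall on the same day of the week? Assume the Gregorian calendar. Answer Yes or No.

From Feb 6, 1638 to Jul 4, 1643 is 1974 days.
1974 mod 7 = 0, so they are the same weekday.
(Feb 6, 1638 is a Saturday; Jul 4, 1643 is a Saturday.)

Yes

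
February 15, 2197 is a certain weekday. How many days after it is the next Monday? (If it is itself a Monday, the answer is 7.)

5

Feb 15, 2197 is a Wednesday.
From Wednesday to the next Monday is 5 days.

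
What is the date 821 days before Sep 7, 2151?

June 8, 2149

−365 (one year) → Sep 7, 2150 (456 left).
−365 (one year) → Sep 7, 2149 (91 left).
−7 → Aug 31, 2149 (end of Aug, 31 days; 84 left).
−31 → Jul 31, 2149 (end of Jul, 31 days; 53 left).
−31 → Jun 30, 2149 (end of Jun, 30 days; 22 left).
−22 → Jun 8, 2149.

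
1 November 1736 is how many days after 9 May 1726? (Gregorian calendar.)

May 9, 1726 → May 9, 1727: 365 days.
May 9, 1727 → May 9, 1728: 366 days (Feb 29, 1728 is in that span).
May 9, 1728 → May 9, 1729: 365 days.
May 9, 1729 → May 9, 1730: 365 days.
May 9, 1730 → May 9, 1731: 365 days.
May 9, 1731 → May 9, 1732: 366 days (Feb 29, 1732 is in that span).
May 9, 1732 → May 9, 1733: 365 days.
May 9, 1733 → May 9, 1734: 365 days.
May 9, 1734 → May 9, 1735: 365 days.
May 9, 1735 → May 9, 1736: 366 days (Feb 29, 1736 is in that span).
May 9, 1736 → Jun 9, 1736: 31 days (May has 31).
Jun 9, 1736 → Jul 9, 1736: 30 days (June has 30).
Jul 9, 1736 → Aug 9, 1736: 31 days (July has 31).
Aug 9, 1736 → Sep 9, 1736: 31 days (August has 31).
Sep 9, 1736 → Oct 9, 1736: 30 days (September has 30).
Oct 9, 1736 → Nov 1, 1736: 23 days.
Total: 3829 days.

3829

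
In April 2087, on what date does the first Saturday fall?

April 5, 2087

April 1, 2087 is a Tuesday.
The first Saturday is therefore April 5 (4 days later).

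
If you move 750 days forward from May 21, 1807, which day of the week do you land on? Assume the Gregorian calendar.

First find the weekday of May 21, 1807. Doomsday rule: the anchor day for the 1800s is Friday. For year 07: 7÷12 = 0 r 7, and 7÷4 = 1, so 0+7+1 = 8.
Friday + 8 ≡ Saturday — that's 1807's doomsday.
In May the doomsday date is May 9.
May 21 is 12 days after May 9; 12 mod 7 = 5, so Saturday + 5 = Thursday.
750 mod 7 = 1, so 750 days after a Thursday is Thursday + 1 = Friday.

Friday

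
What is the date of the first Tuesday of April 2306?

April 1, 2306 is a Sunday.
The first Tuesday is therefore April 3 (2 days later).

April 3, 2306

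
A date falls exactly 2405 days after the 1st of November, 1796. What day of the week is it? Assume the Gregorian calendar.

Saturday

First find the weekday of Nov 1, 1796. Doomsday rule: the anchor day for the 1700s is Sunday. For year 96: 96÷12 = 8 r 0, and 0÷4 = 0, so 8+0+0 = 8.
Sunday + 8 ≡ Monday — that's 1796's doomsday.
In November the doomsday date is Nov 7.
Nov 1 is 6 days before Nov 7; 6 mod 7 = 6, so Monday − 6 = Tuesday.
2405 mod 7 = 4, so 2405 days after a Tuesday is Tuesday + 4 = Saturday.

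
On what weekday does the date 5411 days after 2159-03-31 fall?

First find the weekday of Mar 31, 2159. Doomsday rule: the anchor day for the 2100s is Sunday. For year 59: 59÷12 = 4 r 11, and 11÷4 = 2, so 4+11+2 = 17.
Sunday + 17 ≡ Wednesday — that's 2159's doomsday.
In March the doomsday date is Mar 14.
Mar 31 is 17 days after Mar 14; 17 mod 7 = 3, so Wednesday + 3 = Saturday.
5411 mod 7 = 0, so 5411 days after a Saturday is Saturday + 0 = Saturday.

Saturday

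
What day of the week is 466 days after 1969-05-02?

Tuesday

May 2, 1969 is a Friday.
466 mod 7 = 4, so 466 days after a Friday is Friday + 4 = Tuesday.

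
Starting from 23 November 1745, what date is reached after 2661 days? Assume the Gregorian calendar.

+365 (one year) → Nov 23, 1746 (2296 left).
+365 (one year) → Nov 23, 1747 (1931 left).
+366 (one year; includes Feb 29, 1748) → Nov 23, 1748 (1565 left).
+365 (one year) → Nov 23, 1749 (1200 left).
+365 (one year) → Nov 23, 1750 (835 left).
+365 (one year) → Nov 23, 1751 (470 left).
+366 (one year; includes Feb 29, 1752) → Nov 23, 1752 (104 left).
Nov has 30 days: +8 → Dec 1, 1752 (96 left).
Dec has 31 days: +31 → Jan 1, 1753 (65 left).
Jan has 31 days: +31 → Feb 1, 1753 (34 left).
Feb has 28 days: +28 → Mar 1, 1753 (6 left).
+6 → Mar 7, 1753.

March 7, 1753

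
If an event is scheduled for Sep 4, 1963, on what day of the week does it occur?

Wednesday

Doomsday rule: the anchor day for the 1900s is Wednesday. For year 63: 63÷12 = 5 r 3, and 3÷4 = 0, so 5+3+0 = 8.
Wednesday + 8 ≡ Thursday — that's 1963's doomsday.
In September the doomsday date is Sep 5.
Sep 4 is 1 day before Sep 5; 1 mod 7 = 1, so Thursday − 1 = Wednesday.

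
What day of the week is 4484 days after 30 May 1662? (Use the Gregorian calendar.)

First find the weekday of May 30, 1662. Doomsday rule: the anchor day for the 1600s is Tuesday. For year 62: 62÷12 = 5 r 2, and 2÷4 = 0, so 5+2+0 = 7.
Tuesday + 7 ≡ Tuesday — that's 1662's doomsday.
In May the doomsday date is May 9.
May 30 is 21 days after May 9; 21 mod 7 = 0, so Tuesday + 0 = Tuesday.
4484 mod 7 = 4, so 4484 days after a Tuesday is Tuesday + 4 = Saturday.

Saturday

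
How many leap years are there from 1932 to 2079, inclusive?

37

Multiples of 4 in [1932,2079]: 37.
Of those, multiples of 100: 1 (not leap unless ÷400).
Multiples of 400: 1.
Leap years = 37 − 1 + 1 = 37.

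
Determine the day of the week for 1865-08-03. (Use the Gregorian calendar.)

Thursday

Doomsday rule: the anchor day for the 1800s is Friday. For year 65: 65÷12 = 5 r 5, and 5÷4 = 1, so 5+5+1 = 11.
Friday + 11 ≡ Tuesday — that's 1865's doomsday.
In August the doomsday date is Aug 8.
Aug 3 is 5 days before Aug 8; 5 mod 7 = 5, so Tuesday − 5 = Thursday.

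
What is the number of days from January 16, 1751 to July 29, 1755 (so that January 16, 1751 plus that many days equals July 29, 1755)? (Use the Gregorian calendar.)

1655

Jan 16, 1751 → Jan 16, 1752: 365 days.
Jan 16, 1752 → Jan 16, 1753: 366 days (Feb 29, 1752 is in that span).
Jan 16, 1753 → Jan 16, 1754: 365 days.
Jan 16, 1754 → Jan 16, 1755: 365 days.
Jan 16, 1755 → Feb 16, 1755: 31 days (January has 31).
Feb 16, 1755 → Mar 16, 1755: 28 days (February has 28).
Mar 16, 1755 → Apr 16, 1755: 31 days (March has 31).
Apr 16, 1755 → May 16, 1755: 30 days (April has 30).
May 16, 1755 → Jun 16, 1755: 31 days (May has 31).
Jun 16, 1755 → Jul 16, 1755: 30 days (June has 30).
Jul 16, 1755 → Jul 29, 1755: 13 days.
Total: 1655 days.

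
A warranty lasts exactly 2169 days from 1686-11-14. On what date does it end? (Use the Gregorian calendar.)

+365 (one year) → Nov 14, 1687 (1804 left).
+366 (one year; includes Feb 29, 1688) → Nov 14, 1688 (1438 left).
+365 (one year) → Nov 14, 1689 (1073 left).
+365 (one year) → Nov 14, 1690 (708 left).
+365 (one year) → Nov 14, 1691 (343 left).
Nov has 30 days: +17 → Dec 1, 1691 (326 left).
Dec has 31 days: +31 → Jan 1, 1692 (295 left).
Jan has 31 days: +31 → Feb 1, 1692 (264 left).
Feb has 29 days: +29 → Mar 1, 1692 (235 left).
Mar has 31 days: +31 → Apr 1, 1692 (204 left).
Apr has 30 days: +30 → May 1, 1692 (174 left).
May has 31 days: +31 → Jun 1, 1692 (143 left).
Jun has 30 days: +30 → Jul 1, 1692 (113 left).
Jul has 31 days: +31 → Aug 1, 1692 (82 left).
Aug has 31 days: +31 → Sep 1, 1692 (51 left).
Sep has 30 days: +30 → Oct 1, 1692 (21 left).
+21 → Oct 22, 1692.

October 22, 1692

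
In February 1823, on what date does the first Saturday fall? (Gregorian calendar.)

February 1, 1823 is a Saturday.
The first Saturday is therefore February 1 (same day).

February 1, 1823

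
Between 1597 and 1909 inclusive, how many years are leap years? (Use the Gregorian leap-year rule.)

75

Multiples of 4 in [1597,1909]: 78.
Of those, multiples of 100: 4 (not leap unless ÷400).
Multiples of 400: 1.
Leap years = 78 − 4 + 1 = 75.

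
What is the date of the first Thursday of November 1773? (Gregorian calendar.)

November 4, 1773

November 1, 1773 is a Monday.
The first Thursday is therefore November 4 (3 days later).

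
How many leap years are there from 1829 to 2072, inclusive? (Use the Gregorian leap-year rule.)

60

Multiples of 4 in [1829,2072]: 61.
Of those, multiples of 100: 2 (not leap unless ÷400).
Multiples of 400: 1.
Leap years = 61 − 2 + 1 = 60.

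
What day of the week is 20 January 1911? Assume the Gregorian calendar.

Friday

January 1, 1911 is a Sunday.
Jan 1, 1911 → Jan 20, 1911: 19 days.
Total: 19 days.
19 mod 7 = 5, so Sunday + 5 = Friday.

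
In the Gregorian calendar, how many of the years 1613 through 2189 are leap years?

Multiples of 4 in [1613,2189]: 144.
Of those, multiples of 100: 5 (not leap unless ÷400).
Multiples of 400: 1.
Leap years = 144 − 5 + 1 = 140.

140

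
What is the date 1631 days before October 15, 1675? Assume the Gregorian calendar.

−365 (one year) → Oct 15, 1674 (1266 left).
−365 (one year) → Oct 15, 1673 (901 left).
−365 (one year) → Oct 15, 1672 (536 left).
−366 (one year; includes Feb 29, 1672) → Oct 15, 1671 (170 left).
−15 → Sep 30, 1671 (end of Sep, 30 days; 155 left).
−30 → Aug 31, 1671 (end of Aug, 31 days; 125 left).
−31 → Jul 31, 1671 (end of Jul, 31 days; 94 left).
−31 → Jun 30, 1671 (end of Jun, 30 days; 63 left).
−30 → May 31, 1671 (end of May, 31 days; 33 left).
−31 → Apr 30, 1671 (end of Apr, 30 days; 2 left).
−2 → Apr 28, 1671.

April 28, 1671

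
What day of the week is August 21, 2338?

Sunday

Doomsday rule: the anchor day for the 2300s is Wednesday. For year 38: 38÷12 = 3 r 2, and 2÷4 = 0, so 3+2+0 = 5.
Wednesday + 5 ≡ Monday — that's 2338's doomsday.
In August the doomsday date is Aug 8.
Aug 21 is 13 days after Aug 8; 13 mod 7 = 6, so Monday + 6 = Sunday.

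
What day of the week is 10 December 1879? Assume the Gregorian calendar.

Wednesday

Doomsday rule: the anchor day for the 1800s is Friday. For year 79: 79÷12 = 6 r 7, and 7÷4 = 1, so 6+7+1 = 14.
Friday + 14 ≡ Friday — that's 1879's doomsday.
In December the doomsday date is Dec 12.
Dec 10 is 2 days before Dec 12; 2 mod 7 = 2, so Friday − 2 = Wednesday.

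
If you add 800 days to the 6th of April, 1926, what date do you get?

June 14, 1928

+365 (one year) → Apr 6, 1927 (435 left).
+366 (one year; includes Feb 29, 1928) → Apr 6, 1928 (69 left).
Apr has 30 days: +25 → May 1, 1928 (44 left).
May has 31 days: +31 → Jun 1, 1928 (13 left).
+13 → Jun 14, 1928.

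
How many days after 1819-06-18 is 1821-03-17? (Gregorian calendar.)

638

Jun 18, 1819 → Jun 18, 1820: 366 days (Feb 29, 1820 is in that span).
Jun 18, 1820 → Jul 18, 1820: 30 days (June has 30).
Jul 18, 1820 → Aug 18, 1820: 31 days (July has 31).
Aug 18, 1820 → Sep 18, 1820: 31 days (August has 31).
Sep 18, 1820 → Oct 18, 1820: 30 days (September has 30).
Oct 18, 1820 → Nov 18, 1820: 31 days (October has 31).
Nov 18, 1820 → Dec 18, 1820: 30 days (November has 30).
Dec 18, 1820 → Jan 18, 1821: 31 days (December has 31).
Jan 18, 1821 → Feb 18, 1821: 31 days (January has 31).
Feb 18, 1821 → Mar 17, 1821: 27 days.
Total: 638 days.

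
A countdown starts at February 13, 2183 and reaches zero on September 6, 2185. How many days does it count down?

936

Feb 13, 2183 → Feb 13, 2184: 365 days.
Feb 13, 2184 → Feb 13, 2185: 366 days (Feb 29, 2184 is in that span).
Feb 13, 2185 → Mar 13, 2185: 28 days (February has 28).
Mar 13, 2185 → Apr 13, 2185: 31 days (March has 31).
Apr 13, 2185 → May 13, 2185: 30 days (April has 30).
May 13, 2185 → Jun 13, 2185: 31 days (May has 31).
Jun 13, 2185 → Jul 13, 2185: 30 days (June has 30).
Jul 13, 2185 → Aug 13, 2185: 31 days (July has 31).
Aug 13, 2185 → Sep 6, 2185: 24 days.
Total: 936 days.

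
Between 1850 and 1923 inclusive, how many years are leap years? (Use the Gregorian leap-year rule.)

Multiples of 4 in [1850,1923]: 18.
Of those, multiples of 100: 1 (not leap unless ÷400).
Multiples of 400: 0.
Leap years = 18 − 1 + 0 = 17.

17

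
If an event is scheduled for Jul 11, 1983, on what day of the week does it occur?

Doomsday rule: the anchor day for the 1900s is Wednesday. For year 83: 83÷12 = 6 r 11, and 11÷4 = 2, so 6+11+2 = 19.
Wednesday + 19 ≡ Monday — that's 1983's doomsday.
In July the doomsday date is Jul 11.
Jul 11 is the doomsday itself: Monday.

Monday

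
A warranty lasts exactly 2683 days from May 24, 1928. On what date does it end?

September 28, 1935

+365 (one year) → May 24, 1929 (2318 left).
+365 (one year) → May 24, 1930 (1953 left).
+365 (one year) → May 24, 1931 (1588 left).
+366 (one year; includes Feb 29, 1932) → May 24, 1932 (1222 left).
+365 (one year) → May 24, 1933 (857 left).
+365 (one year) → May 24, 1934 (492 left).
+365 (one year) → May 24, 1935 (127 left).
May has 31 days: +8 → Jun 1, 1935 (119 left).
Jun has 30 days: +30 → Jul 1, 1935 (89 left).
Jul has 31 days: +31 → Aug 1, 1935 (58 left).
Aug has 31 days: +31 → Sep 1, 1935 (27 left).
+27 → Sep 28, 1935.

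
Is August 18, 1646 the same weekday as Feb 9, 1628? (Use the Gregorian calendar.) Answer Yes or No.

No

From Feb 9, 1628 to Aug 18, 1646 is 6765 days.
6765 mod 7 = 3, so they are different weekdays.
(Feb 9, 1628 is a Wednesday; Aug 18, 1646 is a Saturday.)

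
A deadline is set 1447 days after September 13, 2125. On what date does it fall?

+365 (one year) → Sep 13, 2126 (1082 left).
+365 (one year) → Sep 13, 2127 (717 left).
+366 (one year; includes Feb 29, 2128) → Sep 13, 2128 (351 left).
Sep has 30 days: +18 → Oct 1, 2128 (333 left).
Oct has 31 days: +31 → Nov 1, 2128 (302 left).
Nov has 30 days: +30 → Dec 1, 2128 (272 left).
Dec has 31 days: +31 → Jan 1, 2129 (241 left).
Jan has 31 days: +31 → Feb 1, 2129 (210 left).
Feb has 28 days: +28 → Mar 1, 2129 (182 left).
Mar has 31 days: +31 → Apr 1, 2129 (151 left).
Apr has 30 days: +30 → May 1, 2129 (121 left).
May has 31 days: +31 → Jun 1, 2129 (90 left).
Jun has 30 days: +30 → Jul 1, 2129 (60 left).
Jul has 31 days: +31 → Aug 1, 2129 (29 left).
+29 → Aug 30, 2129.

August 30, 2129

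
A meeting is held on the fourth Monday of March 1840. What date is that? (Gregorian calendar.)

March 1, 1840 is a Sunday.
The first Monday is therefore March 2 (1 days later).
The fourth Monday is 2 + 3×7 = March 23.

March 23, 1840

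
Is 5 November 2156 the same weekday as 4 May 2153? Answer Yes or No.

From May 4, 2153 to Nov 5, 2156 is 1281 days.
1281 mod 7 = 0, so they are the same weekday.
(May 4, 2153 is a Friday; Nov 5, 2156 is a Friday.)

Yes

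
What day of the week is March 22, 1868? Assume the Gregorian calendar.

Doomsday rule: the anchor day for the 1800s is Friday. For year 68: 68÷12 = 5 r 8, and 8÷4 = 2, so 5+8+2 = 15.
Friday + 15 ≡ Saturday — that's 1868's doomsday.
In March the doomsday date is Mar 14.
Mar 22 is 8 days after Mar 14; 8 mod 7 = 1, so Saturday + 1 = Sunday.

Sunday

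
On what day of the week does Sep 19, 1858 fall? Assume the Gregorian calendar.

Sunday

Doomsday rule: the anchor day for the 1800s is Friday. For year 58: 58÷12 = 4 r 10, and 10÷4 = 2, so 4+10+2 = 16.
Friday + 16 ≡ Sunday — that's 1858's doomsday.
In September the doomsday date is Sep 5.
Sep 19 is 14 days after Sep 5; 14 mod 7 = 0, so Sunday + 0 = Sunday.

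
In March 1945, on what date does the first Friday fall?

March 1, 1945 is a Thursday.
The first Friday is therefore March 2 (1 days later).

March 2, 1945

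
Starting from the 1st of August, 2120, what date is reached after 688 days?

+365 (one year) → Aug 1, 2121 (323 left).
Aug has 31 days: +31 → Sep 1, 2121 (292 left).
Sep has 30 days: +30 → Oct 1, 2121 (262 left).
Oct has 31 days: +31 → Nov 1, 2121 (231 left).
Nov has 30 days: +30 → Dec 1, 2121 (201 left).
Dec has 31 days: +31 → Jan 1, 2122 (170 left).
Jan has 31 days: +31 → Feb 1, 2122 (139 left).
Feb has 28 days: +28 → Mar 1, 2122 (111 left).
Mar has 31 days: +31 → Apr 1, 2122 (80 left).
Apr has 30 days: +30 → May 1, 2122 (50 left).
May has 31 days: +31 → Jun 1, 2122 (19 left).
+19 → Jun 20, 2122.

June 20, 2122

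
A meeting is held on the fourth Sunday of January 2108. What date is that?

January 22, 2108

January 1, 2108 is a Sunday.
The first Sunday is therefore January 1 (same day).
The fourth Sunday is 1 + 3×7 = January 22.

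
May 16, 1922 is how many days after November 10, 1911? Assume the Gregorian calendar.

3840

Nov 10, 1911 → Nov 10, 1912: 366 days (Feb 29, 1912 is in that span).
Nov 10, 1912 → Nov 10, 1913: 365 days.
Nov 10, 1913 → Nov 10, 1914: 365 days.
Nov 10, 1914 → Nov 10, 1915: 365 days.
Nov 10, 1915 → Nov 10, 1916: 366 days (Feb 29, 1916 is in that span).
Nov 10, 1916 → Nov 10, 1917: 365 days.
Nov 10, 1917 → Nov 10, 1918: 365 days.
Nov 10, 1918 → Nov 10, 1919: 365 days.
Nov 10, 1919 → Nov 10, 1920: 366 days (Feb 29, 1920 is in that span).
Nov 10, 1920 → Nov 10, 1921: 365 days.
Nov 10, 1921 → Dec 10, 1921: 30 days (November has 30).
Dec 10, 1921 → Jan 10, 1922: 31 days (December has 31).
Jan 10, 1922 → Feb 10, 1922: 31 days (January has 31).
Feb 10, 1922 → Mar 10, 1922: 28 days (February has 28).
Mar 10, 1922 → Apr 10, 1922: 31 days (March has 31).
Apr 10, 1922 → May 10, 1922: 30 days (April has 30).
May 10, 1922 → May 16, 1922: 6 days.
Total: 3840 days.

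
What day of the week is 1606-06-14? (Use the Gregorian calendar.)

Wednesday

Doomsday rule: the anchor day for the 1600s is Tuesday. For year 06: 6÷12 = 0 r 6, and 6÷4 = 1, so 0+6+1 = 7.
Tuesday + 7 ≡ Tuesday — that's 1606's doomsday.
In June the doomsday date is Jun 6.
Jun 14 is 8 days after Jun 6; 8 mod 7 = 1, so Tuesday + 1 = Wednesday.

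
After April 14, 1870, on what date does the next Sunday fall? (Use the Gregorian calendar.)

April 17, 1870

Apr 14, 1870 is a Thursday.
From Thursday to the next Sunday is 3 days.
Apr 14, 1870 + 3 = Apr 17, 1870.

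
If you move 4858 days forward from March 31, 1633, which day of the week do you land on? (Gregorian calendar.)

First find the weekday of Mar 31, 1633. Doomsday rule: the anchor day for the 1600s is Tuesday. For year 33: 33÷12 = 2 r 9, and 9÷4 = 2, so 2+9+2 = 13.
Tuesday + 13 ≡ Monday — that's 1633's doomsday.
In March the doomsday date is Mar 14.
Mar 31 is 17 days after Mar 14; 17 mod 7 = 3, so Monday + 3 = Thursday.
4858 mod 7 = 0, so 4858 days after a Thursday is Thursday + 0 = Thursday.

Thursday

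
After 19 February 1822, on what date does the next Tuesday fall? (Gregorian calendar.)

February 26, 1822

Feb 19, 1822 is a Tuesday.
From Tuesday to the next Tuesday is 7 days.
Feb 19, 1822 + 7 = Feb 26, 1822.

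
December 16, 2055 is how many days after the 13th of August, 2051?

1586

Aug 13, 2051 → Aug 13, 2052: 366 days (Feb 29, 2052 is in that span).
Aug 13, 2052 → Aug 13, 2053: 365 days.
Aug 13, 2053 → Aug 13, 2054: 365 days.
Aug 13, 2054 → Aug 13, 2055: 365 days.
Aug 13, 2055 → Sep 13, 2055: 31 days (August has 31).
Sep 13, 2055 → Oct 13, 2055: 30 days (September has 30).
Oct 13, 2055 → Nov 13, 2055: 31 days (October has 31).
Nov 13, 2055 → Dec 13, 2055: 30 days (November has 30).
Dec 13, 2055 → Dec 16, 2055: 3 days.
Total: 1586 days.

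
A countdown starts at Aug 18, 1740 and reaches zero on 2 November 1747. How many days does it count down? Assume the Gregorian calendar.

Aug 18, 1740 → Aug 18, 1741: 365 days.
Aug 18, 1741 → Aug 18, 1742: 365 days.
Aug 18, 1742 → Aug 18, 1743: 365 days.
Aug 18, 1743 → Aug 18, 1744: 366 days (Feb 29, 1744 is in that span).
Aug 18, 1744 → Aug 18, 1745: 365 days.
Aug 18, 1745 → Aug 18, 1746: 365 days.
Aug 18, 1746 → Aug 18, 1747: 365 days.
Aug 18, 1747 → Sep 18, 1747: 31 days (August has 31).
Sep 18, 1747 → Oct 18, 1747: 30 days (September has 30).
Oct 18, 1747 → Nov 2, 1747: 15 days.
Total: 2632 days.

2632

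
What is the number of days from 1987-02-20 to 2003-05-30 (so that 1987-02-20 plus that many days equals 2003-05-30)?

Feb 20, 1987 → Feb 20, 1988: 365 days.
Feb 20, 1988 → Feb 20, 1989: 366 days (Feb 29, 1988 is in that span).
Feb 20, 1989 → Feb 20, 1990: 365 days.
Feb 20, 1990 → Feb 20, 1991: 365 days.
Feb 20, 1991 → Feb 20, 1992: 365 days.
Feb 20, 1992 → Feb 20, 1993: 366 days (Feb 29, 1992 is in that span).
Feb 20, 1993 → Feb 20, 1994: 365 days.
Feb 20, 1994 → Feb 20, 1995: 365 days.
Feb 20, 1995 → Feb 20, 1996: 365 days.
Feb 20, 1996 → Feb 20, 1997: 366 days (Feb 29, 1996 is in that span).
Feb 20, 1997 → Feb 20, 1998: 365 days.
Feb 20, 1998 → Feb 20, 1999: 365 days.
Feb 20, 1999 → Feb 20, 2000: 365 days.
Feb 20, 2000 → Feb 20, 2001: 366 days (Feb 29, 2000 is in that span).
Feb 20, 2001 → Feb 20, 2002: 365 days.
Feb 20, 2002 → Feb 20, 2003: 365 days.
Feb 20, 2003 → Mar 20, 2003: 28 days (February has 28).
Mar 20, 2003 → Apr 20, 2003: 31 days (March has 31).
Apr 20, 2003 → May 20, 2003: 30 days (April has 30).
May 20, 2003 → May 30, 2003: 10 days.
Total: 5943 days.

5943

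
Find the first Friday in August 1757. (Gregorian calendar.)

August 1, 1757 is a Monday.
The first Friday is therefore August 5 (4 days later).

August 5, 1757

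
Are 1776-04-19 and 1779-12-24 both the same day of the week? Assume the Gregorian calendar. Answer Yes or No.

From Apr 19, 1776 to Dec 24, 1779 is 1344 days.
1344 mod 7 = 0, so they are the same weekday.
(Apr 19, 1776 is a Friday; Dec 24, 1779 is a Friday.)

Yes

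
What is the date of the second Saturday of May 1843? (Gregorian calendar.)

May 13, 1843

May 1, 1843 is a Monday.
The first Saturday is therefore May 6 (5 days later).
The second Saturday is 6 + 1×7 = May 13.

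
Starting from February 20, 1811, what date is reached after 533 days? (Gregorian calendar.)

+365 (one year) → Feb 20, 1812 (168 left).
Feb has 29 days: +10 → Mar 1, 1812 (158 left).
Mar has 31 days: +31 → Apr 1, 1812 (127 left).
Apr has 30 days: +30 → May 1, 1812 (97 left).
May has 31 days: +31 → Jun 1, 1812 (66 left).
Jun has 30 days: +30 → Jul 1, 1812 (36 left).
Jul has 31 days: +31 → Aug 1, 1812 (5 left).
+5 → Aug 6, 1812.

August 6, 1812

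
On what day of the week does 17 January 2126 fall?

Doomsday rule: the anchor day for the 2100s is Sunday. For year 26: 26÷12 = 2 r 2, and 2÷4 = 0, so 2+2+0 = 4.
Sunday + 4 ≡ Thursday — that's 2126's doomsday.
In January the doomsday date is Jan 3 (2126 is not a leap year).
Jan 17 is 14 days after Jan 3; 14 mod 7 = 0, so Thursday + 0 = Thursday.

Thursday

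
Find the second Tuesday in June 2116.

June 9, 2116

June 1, 2116 is a Monday.
The first Tuesday is therefore June 2 (1 days later).
The second Tuesday is 2 + 1×7 = June 9.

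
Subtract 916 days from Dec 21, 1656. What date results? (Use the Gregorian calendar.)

June 19, 1654

−366 (one year; includes Feb 29, 1656) → Dec 21, 1655 (550 left).
−365 (one year) → Dec 21, 1654 (185 left).
−21 → Nov 30, 1654 (end of Nov, 30 days; 164 left).
−30 → Oct 31, 1654 (end of Oct, 31 days; 134 left).
−31 → Sep 30, 1654 (end of Sep, 30 days; 103 left).
−30 → Aug 31, 1654 (end of Aug, 31 days; 73 left).
−31 → Jul 31, 1654 (end of Jul, 31 days; 42 left).
−31 → Jun 30, 1654 (end of Jun, 30 days; 11 left).
−11 → Jun 19, 1654.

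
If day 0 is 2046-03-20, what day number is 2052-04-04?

Mar 20, 2046 → Mar 20, 2047: 365 days.
Mar 20, 2047 → Mar 20, 2048: 366 days (Feb 29, 2048 is in that span).
Mar 20, 2048 → Mar 20, 2049: 365 days.
Mar 20, 2049 → Mar 20, 2050: 365 days.
Mar 20, 2050 → Mar 20, 2051: 365 days.
Mar 20, 2051 → Apr 20, 2051: 31 days (March has 31).
Apr 20, 2051 → May 20, 2051: 30 days (April has 30).
May 20, 2051 → Jun 20, 2051: 31 days (May has 31).
Jun 20, 2051 → Jul 20, 2051: 30 days (June has 30).
Jul 20, 2051 → Aug 20, 2051: 31 days (July has 31).
Aug 20, 2051 → Sep 20, 2051: 31 days (August has 31).
Sep 20, 2051 → Oct 20, 2051: 30 days (September has 30).
Oct 20, 2051 → Nov 20, 2051: 31 days (October has 31).
Nov 20, 2051 → Dec 20, 2051: 30 days (November has 30).
Dec 20, 2051 → Jan 20, 2052: 31 days (December has 31).
Jan 20, 2052 → Feb 20, 2052: 31 days (January has 31).
Feb 20, 2052 → Mar 20, 2052: 29 days (February has 29).
Mar 20, 2052 → Apr 4, 2052: 15 days.
Total: 2207 days.

2207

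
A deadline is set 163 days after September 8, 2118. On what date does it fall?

February 18, 2119

Sep has 30 days: +23 → Oct 1, 2118 (140 left).
Oct has 31 days: +31 → Nov 1, 2118 (109 left).
Nov has 30 days: +30 → Dec 1, 2118 (79 left).
Dec has 31 days: +31 → Jan 1, 2119 (48 left).
Jan has 31 days: +31 → Feb 1, 2119 (17 left).
+17 → Feb 18, 2119.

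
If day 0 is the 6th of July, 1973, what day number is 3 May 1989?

Jul 6, 1973 → Jul 6, 1974: 365 days.
Jul 6, 1974 → Jul 6, 1975: 365 days.
Jul 6, 1975 → Jul 6, 1976: 366 days (Feb 29, 1976 is in that span).
Jul 6, 1976 → Jul 6, 1977: 365 days.
Jul 6, 1977 → Jul 6, 1978: 365 days.
Jul 6, 1978 → Jul 6, 1979: 365 days.
Jul 6, 1979 → Jul 6, 1980: 366 days (Feb 29, 1980 is in that span).
Jul 6, 1980 → Jul 6, 1981: 365 days.
Jul 6, 1981 → Jul 6, 1982: 365 days.
Jul 6, 1982 → Jul 6, 1983: 365 days.
Jul 6, 1983 → Jul 6, 1984: 366 days (Feb 29, 1984 is in that span).
Jul 6, 1984 → Jul 6, 1985: 365 days.
Jul 6, 1985 → Jul 6, 1986: 365 days.
Jul 6, 1986 → Jul 6, 1987: 365 days.
Jul 6, 1987 → Jul 6, 1988: 366 days (Feb 29, 1988 is in that span).
Jul 6, 1988 → Aug 6, 1988: 31 days (July has 31).
Aug 6, 1988 → Sep 6, 1988: 31 days (August has 31).
Sep 6, 1988 → Oct 6, 1988: 30 days (September has 30).
Oct 6, 1988 → Nov 6, 1988: 31 days (October has 31).
Nov 6, 1988 → Dec 6, 1988: 30 days (November has 30).
Dec 6, 1988 → Jan 6, 1989: 31 days (December has 31).
Jan 6, 1989 → Feb 6, 1989: 31 days (January has 31).
Feb 6, 1989 → Mar 6, 1989: 28 days (February has 28).
Mar 6, 1989 → Apr 6, 1989: 31 days (March has 31).
Apr 6, 1989 → May 3, 1989: 27 days.
Total: 5780 days.

5780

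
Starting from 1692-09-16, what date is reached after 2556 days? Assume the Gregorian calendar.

+365 (one year) → Sep 16, 1693 (2191 left).
+365 (one year) → Sep 16, 1694 (1826 left).
+365 (one year) → Sep 16, 1695 (1461 left).
+366 (one year; includes Feb 29, 1696) → Sep 16, 1696 (1095 left).
+365 (one year) → Sep 16, 1697 (730 left).
+365 (one year) → Sep 16, 1698 (365 left).
Sep has 30 days: +15 → Oct 1, 1698 (350 left).
Oct has 31 days: +31 → Nov 1, 1698 (319 left).
Nov has 30 days: +30 → Dec 1, 1698 (289 left).
Dec has 31 days: +31 → Jan 1, 1699 (258 left).
Jan has 31 days: +31 → Feb 1, 1699 (227 left).
Feb has 28 days: +28 → Mar 1, 1699 (199 left).
Mar has 31 days: +31 → Apr 1, 1699 (168 left).
Apr has 30 days: +30 → May 1, 1699 (138 left).
May has 31 days: +31 → Jun 1, 1699 (107 left).
Jun has 30 days: +30 → Jul 1, 1699 (77 left).
Jul has 31 days: +31 → Aug 1, 1699 (46 left).
Aug has 31 days: +31 → Sep 1, 1699 (15 left).
+15 → Sep 16, 1699.

September 16, 1699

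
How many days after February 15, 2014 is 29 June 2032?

Feb 15, 2014 → Feb 15, 2015: 365 days.
Feb 15, 2015 → Feb 15, 2016: 365 days.
Feb 15, 2016 → Feb 15, 2017: 366 days (Feb 29, 2016 is in that span).
Feb 15, 2017 → Feb 15, 2018: 365 days.
Feb 15, 2018 → Feb 15, 2019: 365 days.
Feb 15, 2019 → Feb 15, 2020: 365 days.
Feb 15, 2020 → Feb 15, 2021: 366 days (Feb 29, 2020 is in that span).
Feb 15, 2021 → Feb 15, 2022: 365 days.
Feb 15, 2022 → Feb 15, 2023: 365 days.
Feb 15, 2023 → Feb 15, 2024: 365 days.
Feb 15, 2024 → Feb 15, 2025: 366 days (Feb 29, 2024 is in that span).
Feb 15, 2025 → Feb 15, 2026: 365 days.
Feb 15, 2026 → Feb 15, 2027: 365 days.
Feb 15, 2027 → Feb 15, 2028: 365 days.
Feb 15, 2028 → Feb 15, 2029: 366 days (Feb 29, 2028 is in that span).
Feb 15, 2029 → Feb 15, 2030: 365 days.
Feb 15, 2030 → Feb 15, 2031: 365 days.
Feb 15, 2031 → Feb 15, 2032: 365 days.
Feb 15, 2032 → Mar 15, 2032: 29 days (February has 29).
Mar 15, 2032 → Apr 15, 2032: 31 days (March has 31).
Apr 15, 2032 → May 15, 2032: 30 days (April has 30).
May 15, 2032 → Jun 15, 2032: 31 days (May has 31).
Jun 15, 2032 → Jun 29, 2032: 14 days.
Total: 6709 days.

6709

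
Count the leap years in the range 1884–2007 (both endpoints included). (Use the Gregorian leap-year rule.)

30

Multiples of 4 in [1884,2007]: 31.
Of those, multiples of 100: 2 (not leap unless ÷400).
Multiples of 400: 1.
Leap years = 31 − 2 + 1 = 30.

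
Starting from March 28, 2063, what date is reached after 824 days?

June 29, 2065

+366 (one year; includes Feb 29, 2064) → Mar 28, 2064 (458 left).
+365 (one year) → Mar 28, 2065 (93 left).
Mar has 31 days: +4 → Apr 1, 2065 (89 left).
Apr has 30 days: +30 → May 1, 2065 (59 left).
May has 31 days: +31 → Jun 1, 2065 (28 left).
+28 → Jun 29, 2065.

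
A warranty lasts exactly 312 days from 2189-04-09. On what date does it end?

February 15, 2190

Apr has 30 days: +22 → May 1, 2189 (290 left).
May has 31 days: +31 → Jun 1, 2189 (259 left).
Jun has 30 days: +30 → Jul 1, 2189 (229 left).
Jul has 31 days: +31 → Aug 1, 2189 (198 left).
Aug has 31 days: +31 → Sep 1, 2189 (167 left).
Sep has 30 days: +30 → Oct 1, 2189 (137 left).
Oct has 31 days: +31 → Nov 1, 2189 (106 left).
Nov has 30 days: +30 → Dec 1, 2189 (76 left).
Dec has 31 days: +31 → Jan 1, 2190 (45 left).
Jan has 31 days: +31 → Feb 1, 2190 (14 left).
+14 → Feb 15, 2190.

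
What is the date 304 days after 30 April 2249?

Apr has 30 days: +1 → May 1, 2249 (303 left).
May has 31 days: +31 → Jun 1, 2249 (272 left).
Jun has 30 days: +30 → Jul 1, 2249 (242 left).
Jul has 31 days: +31 → Aug 1, 2249 (211 left).
Aug has 31 days: +31 → Sep 1, 2249 (180 left).
Sep has 30 days: +30 → Oct 1, 2249 (150 left).
Oct has 31 days: +31 → Nov 1, 2249 (119 left).
Nov has 30 days: +30 → Dec 1, 2249 (89 left).
Dec has 31 days: +31 → Jan 1, 2250 (58 left).
Jan has 31 days: +31 → Feb 1, 2250 (27 left).
+27 → Feb 28, 2250.

February 28, 2250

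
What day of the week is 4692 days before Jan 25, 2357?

Wednesday

Jan 25, 2357 is a Friday.
4692 mod 7 = 2, so 4692 days before a Friday is Friday − 2 = Wednesday.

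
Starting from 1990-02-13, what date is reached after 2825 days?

+365 (one year) → Feb 13, 1991 (2460 left).
+365 (one year) → Feb 13, 1992 (2095 left).
+366 (one year; includes Feb 29, 1992) → Feb 13, 1993 (1729 left).
+365 (one year) → Feb 13, 1994 (1364 left).
+365 (one year) → Feb 13, 1995 (999 left).
+365 (one year) → Feb 13, 1996 (634 left).
+366 (one year; includes Feb 29, 1996) → Feb 13, 1997 (268 left).
Feb has 28 days: +16 → Mar 1, 1997 (252 left).
Mar has 31 days: +31 → Apr 1, 1997 (221 left).
Apr has 30 days: +30 → May 1, 1997 (191 left).
May has 31 days: +31 → Jun 1, 1997 (160 left).
Jun has 30 days: +30 → Jul 1, 1997 (130 left).
Jul has 31 days: +31 → Aug 1, 1997 (99 left).
Aug has 31 days: +31 → Sep 1, 1997 (68 left).
Sep has 30 days: +30 → Oct 1, 1997 (38 left).
Oct has 31 days: +31 → Nov 1, 1997 (7 left).
+7 → Nov 8, 1997.

November 8, 1997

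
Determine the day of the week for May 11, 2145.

Doomsday rule: the anchor day for the 2100s is Sunday. For year 45: 45÷12 = 3 r 9, and 9÷4 = 2, so 3+9+2 = 14.
Sunday + 14 ≡ Sunday — that's 2145's doomsday.
In May the doomsday date is May 9.
May 11 is 2 days after May 9; 2 mod 7 = 2, so Sunday + 2 = Tuesday.

Tuesday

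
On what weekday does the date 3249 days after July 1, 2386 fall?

Jul 1, 2386 is a Tuesday.
3249 mod 7 = 1, so 3249 days after a Tuesday is Tuesday + 1 = Wednesday.

Wednesday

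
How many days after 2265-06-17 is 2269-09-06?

Jun 17, 2265 → Jun 17, 2266: 365 days.
Jun 17, 2266 → Jun 17, 2267: 365 days.
Jun 17, 2267 → Jun 17, 2268: 366 days (Feb 29, 2268 is in that span).
Jun 17, 2268 → Jun 17, 2269: 365 days.
Jun 17, 2269 → Jul 17, 2269: 30 days (June has 30).
Jul 17, 2269 → Aug 17, 2269: 31 days (July has 31).
Aug 17, 2269 → Sep 6, 2269: 20 days.
Total: 1542 days.

1542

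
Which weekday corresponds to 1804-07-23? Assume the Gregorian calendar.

Monday

January 1, 1804 is a Sunday.
Jan 1, 1804 → Feb 1, 1804: 31 days (January has 31).
Feb 1, 1804 → Mar 1, 1804: 29 days (February has 29).
Mar 1, 1804 → Apr 1, 1804: 31 days (March has 31).
Apr 1, 1804 → May 1, 1804: 30 days (April has 30).
May 1, 1804 → Jun 1, 1804: 31 days (May has 31).
Jun 1, 1804 → Jul 1, 1804: 30 days (June has 30).
Jul 1, 1804 → Jul 23, 1804: 22 days.
Total: 204 days.
204 mod 7 = 1, so Sunday + 1 = Monday.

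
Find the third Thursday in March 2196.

March 1, 2196 is a Tuesday.
The first Thursday is therefore March 3 (2 days later).
The third Thursday is 3 + 2×7 = March 17.

March 17, 2196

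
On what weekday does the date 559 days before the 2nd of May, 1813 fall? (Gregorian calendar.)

Monday

May 2, 1813 is a Sunday.
559 mod 7 = 6, so 559 days before a Sunday is Sunday − 6 = Monday.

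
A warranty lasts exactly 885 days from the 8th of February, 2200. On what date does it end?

July 13, 2202

+365 (one year) → Feb 8, 2201 (520 left).
+365 (one year) → Feb 8, 2202 (155 left).
Feb has 28 days: +21 → Mar 1, 2202 (134 left).
Mar has 31 days: +31 → Apr 1, 2202 (103 left).
Apr has 30 days: +30 → May 1, 2202 (73 left).
May has 31 days: +31 → Jun 1, 2202 (42 left).
Jun has 30 days: +30 → Jul 1, 2202 (12 left).
+12 → Jul 13, 2202.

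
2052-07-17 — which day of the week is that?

Wednesday

January 1, 2052 is a Monday.
Jan 1, 2052 → Feb 1, 2052: 31 days (January has 31).
Feb 1, 2052 → Mar 1, 2052: 29 days (February has 29).
Mar 1, 2052 → Apr 1, 2052: 31 days (March has 31).
Apr 1, 2052 → May 1, 2052: 30 days (April has 30).
May 1, 2052 → Jun 1, 2052: 31 days (May has 31).
Jun 1, 2052 → Jul 1, 2052: 30 days (June has 30).
Jul 1, 2052 → Jul 17, 2052: 16 days.
Total: 198 days.
198 mod 7 = 2, so Monday + 2 = Wednesday.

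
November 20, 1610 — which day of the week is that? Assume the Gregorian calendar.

Doomsday rule: the anchor day for the 1600s is Tuesday. For year 10: 10÷12 = 0 r 10, and 10÷4 = 2, so 0+10+2 = 12.
Tuesday + 12 ≡ Sunday — that's 1610's doomsday.
In November the doomsday date is Nov 7.
Nov 20 is 13 days after Nov 7; 13 mod 7 = 6, so Sunday + 6 = Saturday.

Saturday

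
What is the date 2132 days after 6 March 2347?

+366 (one year; includes Feb 29, 2348) → Mar 6, 2348 (1766 left).
+365 (one year) → Mar 6, 2349 (1401 left).
+365 (one year) → Mar 6, 2350 (1036 left).
+365 (one year) → Mar 6, 2351 (671 left).
+366 (one year; includes Feb 29, 2352) → Mar 6, 2352 (305 left).
Mar has 31 days: +26 → Apr 1, 2352 (279 left).
Apr has 30 days: +30 → May 1, 2352 (249 left).
May has 31 days: +31 → Jun 1, 2352 (218 left).
Jun has 30 days: +30 → Jul 1, 2352 (188 left).
Jul has 31 days: +31 → Aug 1, 2352 (157 left).
Aug has 31 days: +31 → Sep 1, 2352 (126 left).
Sep has 30 days: +30 → Oct 1, 2352 (96 left).
Oct has 31 days: +31 → Nov 1, 2352 (65 left).
Nov has 30 days: +30 → Dec 1, 2352 (35 left).
Dec has 31 days: +31 → Jan 1, 2353 (4 left).
+4 → Jan 5, 2353.

January 5, 2353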